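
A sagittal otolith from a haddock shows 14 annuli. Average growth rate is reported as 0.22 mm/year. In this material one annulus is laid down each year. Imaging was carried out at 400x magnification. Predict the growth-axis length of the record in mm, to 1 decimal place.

The record spans 14 years at 0.22 mm per year.
Predicted length = 0.22 mm/year × 14 years = 3.1 mm.

3.1 mm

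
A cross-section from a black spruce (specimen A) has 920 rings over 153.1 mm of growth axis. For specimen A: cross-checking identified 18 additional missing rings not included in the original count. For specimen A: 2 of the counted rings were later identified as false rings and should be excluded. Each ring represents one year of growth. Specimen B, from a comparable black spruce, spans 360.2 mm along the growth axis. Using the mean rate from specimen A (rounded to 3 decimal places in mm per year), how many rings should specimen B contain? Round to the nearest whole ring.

Specimen A: true ring count = 920 − 2 + 18 = 936.
A: Extension rate ≈ 153.1 / 936 = 0.164 mm/yr.
For B, 360.2 / 0.164 = 2196.34 years ≈ 2196 rings.

2196 rings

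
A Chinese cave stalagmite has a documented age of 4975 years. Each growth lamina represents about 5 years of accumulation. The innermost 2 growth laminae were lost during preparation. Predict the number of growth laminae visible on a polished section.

993 growth laminae

At 5 years per growth lamina, 4975 / 5 = 995 growth laminae are expected.
Subtracting the 2 growth laminae not captured gives 995 − 2 = 993 growth laminae in the record.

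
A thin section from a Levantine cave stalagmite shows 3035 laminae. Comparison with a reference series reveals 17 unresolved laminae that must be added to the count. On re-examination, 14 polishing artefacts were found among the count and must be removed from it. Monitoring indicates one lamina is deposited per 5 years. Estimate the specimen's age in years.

After corrections the count is 3035 − 14 + 17 = 3038 laminae.
3038 laminae at 5 years each span 3038 × 5 = 15190 years.

15190 yr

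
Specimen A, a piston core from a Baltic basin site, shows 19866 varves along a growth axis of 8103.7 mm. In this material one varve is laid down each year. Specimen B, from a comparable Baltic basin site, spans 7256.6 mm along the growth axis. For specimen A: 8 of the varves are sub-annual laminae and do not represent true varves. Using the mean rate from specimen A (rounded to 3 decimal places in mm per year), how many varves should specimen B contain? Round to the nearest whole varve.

Specimen A: adjusted count: 19866 − 8 = 19858 varves.
A: 8103.7 mm over 19858 years gives 8103.7 / 19858 ≈ 0.408 mm/yr.
For B, 7256.6 / 0.408 = 17785.78 years ≈ 17786 varves.

17786 varves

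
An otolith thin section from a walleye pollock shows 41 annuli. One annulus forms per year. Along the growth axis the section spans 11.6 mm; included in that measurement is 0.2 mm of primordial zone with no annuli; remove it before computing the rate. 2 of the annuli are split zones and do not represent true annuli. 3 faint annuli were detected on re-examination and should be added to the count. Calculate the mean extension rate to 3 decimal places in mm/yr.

0.271 mm/yr

True annulus count = 41 − 2 + 3 = 42.
The growth record spans 11.6 − 0.2 = 11.4 mm.
Extension rate ≈ 11.4 / 42 = 0.271 mm/yr.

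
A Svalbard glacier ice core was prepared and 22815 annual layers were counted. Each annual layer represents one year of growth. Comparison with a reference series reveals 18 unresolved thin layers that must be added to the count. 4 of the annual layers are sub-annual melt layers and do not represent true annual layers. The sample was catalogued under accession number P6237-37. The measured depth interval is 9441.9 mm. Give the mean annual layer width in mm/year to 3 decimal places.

0.414 mm/year

Adjusted count: 22815 − 4 + 18 = 22829 annual layers.
Extension rate ≈ 9441.9 / 22829 = 0.414 mm/year.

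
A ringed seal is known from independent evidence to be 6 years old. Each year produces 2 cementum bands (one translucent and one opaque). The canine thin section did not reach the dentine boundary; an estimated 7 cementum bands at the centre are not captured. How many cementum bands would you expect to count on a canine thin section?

5 cementum bands

With 2 cementum bands per year, 6 years would produce 6 × 2 = 12 cementum bands.
Less the 7 uncaptured cementum bands: 12 − 7 = 5.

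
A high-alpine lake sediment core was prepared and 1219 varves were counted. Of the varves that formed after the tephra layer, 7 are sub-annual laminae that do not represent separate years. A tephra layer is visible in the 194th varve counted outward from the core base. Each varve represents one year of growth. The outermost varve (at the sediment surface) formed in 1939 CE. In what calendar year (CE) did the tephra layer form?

921 CE

Between varve 194 and the sediment surface there are 1219 − 194 = 1025 varves.
1025 − 7 false = 1018 true varves after the tephra layer.
1939 − 1018 = 921 CE.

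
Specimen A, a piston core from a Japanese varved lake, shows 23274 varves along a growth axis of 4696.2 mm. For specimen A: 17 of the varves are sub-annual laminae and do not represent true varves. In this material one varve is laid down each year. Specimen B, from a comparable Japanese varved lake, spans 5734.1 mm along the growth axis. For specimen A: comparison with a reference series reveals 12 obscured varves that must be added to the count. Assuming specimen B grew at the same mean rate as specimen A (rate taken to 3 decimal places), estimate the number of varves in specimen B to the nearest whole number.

Specimen A: correcting the raw count gives 23274 − 17 + 12 = 23269 true varves.
A: Mean rate = 4696.2 mm / 23269 years ≈ 0.202 mm per year.
For B, 5734.1 / 0.202 = 28386.63 years ≈ 28387 varves.

28387 varves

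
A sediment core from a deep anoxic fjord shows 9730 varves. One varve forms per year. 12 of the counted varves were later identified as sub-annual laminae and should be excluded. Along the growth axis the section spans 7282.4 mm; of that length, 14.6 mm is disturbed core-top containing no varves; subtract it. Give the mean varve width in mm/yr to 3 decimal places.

0.748 mm/yr

After corrections the count is 9730 − 12 = 9718 varves.
Net length = 7282.4 − 14.6 = 7267.8 mm.
Mean rate = 7267.8 mm / 9718 years ≈ 0.748 mm/yr.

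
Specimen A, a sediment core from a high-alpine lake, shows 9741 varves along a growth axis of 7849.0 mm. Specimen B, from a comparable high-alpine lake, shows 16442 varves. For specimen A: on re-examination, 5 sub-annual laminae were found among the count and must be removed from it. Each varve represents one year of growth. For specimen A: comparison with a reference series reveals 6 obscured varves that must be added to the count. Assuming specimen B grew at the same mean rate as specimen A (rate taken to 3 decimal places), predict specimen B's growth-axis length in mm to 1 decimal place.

13252.3 mm

Specimen A: true varve count = 9741 − 5 + 6 = 9742.
A: Extension rate ≈ 7849.0 / 9742 = 0.806 mm/year.
For B, 0.806 mm/year × 16442 years = 13252.3 mm.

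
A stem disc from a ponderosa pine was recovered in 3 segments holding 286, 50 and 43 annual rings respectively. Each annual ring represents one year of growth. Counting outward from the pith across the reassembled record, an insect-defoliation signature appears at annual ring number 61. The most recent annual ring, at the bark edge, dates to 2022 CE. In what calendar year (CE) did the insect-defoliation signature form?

Total annual rings = 286 + 50 + 43 = 379.
The insect-defoliation signature sits at annual ring 61 from the pith, so 379 − 61 = 318 annual rings formed after it.
Counting back 318 years from 2022 CE places the insect-defoliation signature in 2022 − 318 = 1704 CE.

1704 CE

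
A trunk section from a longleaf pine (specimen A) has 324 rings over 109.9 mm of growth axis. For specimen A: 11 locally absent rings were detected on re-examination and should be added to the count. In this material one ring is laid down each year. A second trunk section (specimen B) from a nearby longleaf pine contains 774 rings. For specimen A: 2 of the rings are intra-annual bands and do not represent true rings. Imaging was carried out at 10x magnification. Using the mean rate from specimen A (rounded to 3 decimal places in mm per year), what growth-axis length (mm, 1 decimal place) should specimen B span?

Specimen A: after corrections the count is 324 − 2 + 11 = 333 rings.
A: Extension rate ≈ 109.9 / 333 = 0.330 mm per year.
B's length ≈ 0.330 × 774 = 255.4 mm.

255.4 mm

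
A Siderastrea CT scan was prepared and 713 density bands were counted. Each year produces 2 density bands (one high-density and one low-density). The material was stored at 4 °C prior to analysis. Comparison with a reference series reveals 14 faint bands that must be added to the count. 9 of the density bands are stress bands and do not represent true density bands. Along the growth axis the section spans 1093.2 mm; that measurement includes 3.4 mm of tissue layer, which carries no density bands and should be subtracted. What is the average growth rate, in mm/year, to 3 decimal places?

Correcting the raw count gives 713 − 9 + 14 = 718 true density bands.
With 2 density bands per year, 718 / 2 = 359 years.
Removing the 3.4 mm offcut leaves 1093.2 − 3.4 = 1089.8 mm.
Extension rate ≈ 1089.8 / 359 = 3.036 mm/year.

3.036 mm/year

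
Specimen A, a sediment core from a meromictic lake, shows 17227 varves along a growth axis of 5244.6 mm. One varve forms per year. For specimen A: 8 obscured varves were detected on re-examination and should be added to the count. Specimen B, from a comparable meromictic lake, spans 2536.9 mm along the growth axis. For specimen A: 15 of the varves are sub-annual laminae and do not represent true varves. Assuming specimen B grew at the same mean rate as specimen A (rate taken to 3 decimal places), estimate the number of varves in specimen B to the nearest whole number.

8318 varves

Specimen A: adjusted count: 17227 − 15 + 8 = 17220 varves.
A: Mean rate = 5244.6 mm / 17220 years ≈ 0.305 mm/year.
Specimen B: 2536.9 mm / 0.305 mm per year = 8317.70 years ≈ 8318 varves.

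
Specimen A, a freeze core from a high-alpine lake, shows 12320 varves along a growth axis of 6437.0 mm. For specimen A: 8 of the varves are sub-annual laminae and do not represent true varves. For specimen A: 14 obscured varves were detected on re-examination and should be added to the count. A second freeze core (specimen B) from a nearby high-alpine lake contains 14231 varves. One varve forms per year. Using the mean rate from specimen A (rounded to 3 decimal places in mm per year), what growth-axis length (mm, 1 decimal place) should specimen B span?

7428.6 mm

Specimen A: after corrections the count is 12320 − 8 + 14 = 12326 varves.
A: Extension rate ≈ 6437.0 / 12326 = 0.522 mm/yr.
For B, 0.522 mm/year × 14231 years = 7428.6 mm.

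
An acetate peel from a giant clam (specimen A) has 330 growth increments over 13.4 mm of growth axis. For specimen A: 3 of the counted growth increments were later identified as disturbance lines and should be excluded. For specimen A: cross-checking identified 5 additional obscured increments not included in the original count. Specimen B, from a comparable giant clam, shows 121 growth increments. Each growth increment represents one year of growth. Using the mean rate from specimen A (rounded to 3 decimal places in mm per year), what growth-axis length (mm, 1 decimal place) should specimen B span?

Specimen A: correcting the raw count gives 330 − 3 + 5 = 332 true growth increments.
A: Mean rate = 13.4 mm / 332 years ≈ 0.040 mm per year.
Length of B = 0.040 × 121 = 4.8 mm.

4.8 mm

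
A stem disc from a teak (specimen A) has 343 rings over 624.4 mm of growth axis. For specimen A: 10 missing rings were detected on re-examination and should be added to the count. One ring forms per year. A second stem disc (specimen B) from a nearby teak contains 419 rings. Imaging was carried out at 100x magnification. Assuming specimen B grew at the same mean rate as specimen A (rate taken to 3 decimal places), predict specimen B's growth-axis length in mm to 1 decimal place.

741.2 mm

Specimen A: correcting the raw count gives 343 + 10 = 353 true rings.
A: Extension rate ≈ 624.4 / 353 = 1.769 mm per year.
For B, 1.769 mm/year × 419 years = 741.2 mm.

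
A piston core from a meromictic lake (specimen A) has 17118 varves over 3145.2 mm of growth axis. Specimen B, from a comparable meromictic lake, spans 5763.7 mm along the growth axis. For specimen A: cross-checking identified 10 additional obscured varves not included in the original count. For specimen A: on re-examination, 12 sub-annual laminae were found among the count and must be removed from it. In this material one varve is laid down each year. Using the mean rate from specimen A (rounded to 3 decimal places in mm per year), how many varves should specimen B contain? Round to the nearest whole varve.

31324 varves

Specimen A: adjusted count: 17118 − 12 + 10 = 17116 varves.
A: Mean rate = 3145.2 mm / 17116 years ≈ 0.184 mm per year.
For B, 5763.7 / 0.184 = 31324.46 years ≈ 31324 varves.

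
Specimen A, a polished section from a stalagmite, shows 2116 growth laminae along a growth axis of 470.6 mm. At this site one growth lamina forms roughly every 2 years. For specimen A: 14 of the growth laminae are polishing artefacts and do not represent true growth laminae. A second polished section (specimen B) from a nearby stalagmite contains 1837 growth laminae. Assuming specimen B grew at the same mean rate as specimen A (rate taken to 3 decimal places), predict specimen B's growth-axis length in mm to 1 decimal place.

411.5 mm

Specimen A: after corrections the count is 2116 − 14 = 2102 growth laminae.
Specimen A: multiplying by 2 years per growth lamina: 2102 × 2 = 4204 years.
A: Mean rate = 470.6 mm / 4204 years ≈ 0.112 mm/year.
Specimen B: 1837 growth laminae at 2 years each span 1837 × 2 = 3674 years. B's length ≈ 0.112 × 3674 = 411.5 mm.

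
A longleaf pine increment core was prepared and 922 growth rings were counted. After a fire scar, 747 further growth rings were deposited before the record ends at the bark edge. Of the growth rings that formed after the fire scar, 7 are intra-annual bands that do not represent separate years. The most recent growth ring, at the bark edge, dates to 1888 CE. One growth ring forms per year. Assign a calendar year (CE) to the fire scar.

There are 747 growth rings younger than the fire scar.
Removing the 7 false growth rings leaves 747 − 7 = 740 true growth rings beyond the fire scar.
The growth ring at the bark edge is 1888 CE, so the fire scar dates to 1888 − 740 = 1148 CE.

1148 CE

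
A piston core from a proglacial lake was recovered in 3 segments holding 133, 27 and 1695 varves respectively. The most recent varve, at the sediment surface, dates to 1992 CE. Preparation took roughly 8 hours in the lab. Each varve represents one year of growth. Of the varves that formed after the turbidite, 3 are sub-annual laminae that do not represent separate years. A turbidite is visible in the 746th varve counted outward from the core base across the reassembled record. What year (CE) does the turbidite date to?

886 CE

Total varves = 133 + 27 + 1695 = 1855.
Between varve 746 and the sediment surface there are 1855 − 746 = 1109 varves.
Excluding 3 false varves: 1109 − 3 = 1106.
Counting back 1106 years from 1992 CE places the turbidite in 1992 − 1106 = 886 CE.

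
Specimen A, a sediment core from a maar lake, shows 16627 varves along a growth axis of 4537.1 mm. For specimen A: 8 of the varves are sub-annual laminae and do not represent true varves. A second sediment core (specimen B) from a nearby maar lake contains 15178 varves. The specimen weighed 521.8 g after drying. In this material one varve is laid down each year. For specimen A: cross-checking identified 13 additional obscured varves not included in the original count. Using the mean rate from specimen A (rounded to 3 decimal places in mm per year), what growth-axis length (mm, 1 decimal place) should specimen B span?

4143.6 mm

Specimen A: adjusted count: 16627 − 8 + 13 = 16632 varves.
A: 4537.1 mm over 16632 years gives 4537.1 / 16632 ≈ 0.273 mm/year.
For B, 0.273 mm/year × 15178 years = 4143.6 mm.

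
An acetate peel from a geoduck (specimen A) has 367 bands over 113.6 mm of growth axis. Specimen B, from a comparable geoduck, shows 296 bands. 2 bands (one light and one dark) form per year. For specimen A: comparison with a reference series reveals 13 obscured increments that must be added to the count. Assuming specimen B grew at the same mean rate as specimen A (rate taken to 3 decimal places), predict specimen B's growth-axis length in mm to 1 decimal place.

88.5 mm

Specimen A: adjusted count: 367 + 13 = 380 bands.
Specimen A: 380 bands at 2 per year is 380 / 2 = 190 years.
A: Extension rate ≈ 113.6 / 190 = 0.598 mm/yr.
Specimen B: 296 bands at 2 per year is 296 / 2 = 148 years. For B, 0.598 mm/year × 148 years = 88.5 mm.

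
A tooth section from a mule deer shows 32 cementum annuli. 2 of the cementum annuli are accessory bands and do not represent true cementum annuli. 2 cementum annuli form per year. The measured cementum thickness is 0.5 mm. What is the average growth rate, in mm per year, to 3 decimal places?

0.033 mm per year

Adjusted count: 32 − 2 = 30 cementum annuli.
With 2 cementum annuli per year, 30 / 2 = 15 years.
Extension rate ≈ 0.5 / 15 = 0.033 mm per year.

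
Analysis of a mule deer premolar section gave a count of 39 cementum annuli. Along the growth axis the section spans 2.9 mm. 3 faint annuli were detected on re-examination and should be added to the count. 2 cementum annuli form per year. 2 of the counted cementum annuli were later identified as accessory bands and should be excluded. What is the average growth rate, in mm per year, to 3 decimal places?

0.145 mm per year

Correcting the raw count gives 39 − 2 + 3 = 40 true cementum annuli.
40 cementum annuli at 2 per year is 40 / 2 = 20 years.
Extension rate ≈ 2.9 / 20 = 0.145 mm per year.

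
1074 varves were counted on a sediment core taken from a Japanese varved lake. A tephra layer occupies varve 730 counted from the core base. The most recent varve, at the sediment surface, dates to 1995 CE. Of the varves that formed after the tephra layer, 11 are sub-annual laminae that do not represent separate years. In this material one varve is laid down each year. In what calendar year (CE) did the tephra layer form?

1662 CE

1074 − 730 = 344 varves lie beyond the tephra layer toward the sediment surface.
Removing the 11 false varves leaves 344 − 11 = 333 true varves beyond the tephra layer.
The varve at the sediment surface is 1995 CE, so the tephra layer dates to 1995 − 333 = 1662 CE.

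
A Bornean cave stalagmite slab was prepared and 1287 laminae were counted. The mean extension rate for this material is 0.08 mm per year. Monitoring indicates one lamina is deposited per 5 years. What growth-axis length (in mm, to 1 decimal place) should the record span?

1287 laminae at 5 years each span 1287 × 5 = 6435 years.
6435 years at 0.08 mm/year gives 0.08 × 6435 = 514.8 mm.

514.8 mm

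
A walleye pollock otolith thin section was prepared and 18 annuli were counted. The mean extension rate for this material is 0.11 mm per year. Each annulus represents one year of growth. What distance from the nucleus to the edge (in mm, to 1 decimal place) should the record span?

18 years of growth are recorded.
18 years at 0.11 mm/year gives 0.11 × 18 = 2.0 mm.

2.0 mm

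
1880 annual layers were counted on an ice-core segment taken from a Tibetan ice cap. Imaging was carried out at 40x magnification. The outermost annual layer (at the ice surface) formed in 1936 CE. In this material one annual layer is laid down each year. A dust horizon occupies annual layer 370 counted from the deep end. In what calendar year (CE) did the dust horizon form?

426 CE

Between annual layer 370 and the ice surface there are 1880 − 370 = 1510 annual layers.
Counting back 1510 years from 1936 CE places the dust horizon in 1936 − 1510 = 426 CE.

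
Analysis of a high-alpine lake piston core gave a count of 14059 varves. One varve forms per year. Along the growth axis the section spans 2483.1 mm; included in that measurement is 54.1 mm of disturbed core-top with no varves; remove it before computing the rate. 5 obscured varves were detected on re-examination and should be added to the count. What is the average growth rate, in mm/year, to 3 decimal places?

0.173 mm/year

True varve count = 14059 + 5 = 14064.
Net length = 2483.1 − 54.1 = 2429.0 mm.
Extension rate ≈ 2429.0 / 14064 = 0.173 mm/year.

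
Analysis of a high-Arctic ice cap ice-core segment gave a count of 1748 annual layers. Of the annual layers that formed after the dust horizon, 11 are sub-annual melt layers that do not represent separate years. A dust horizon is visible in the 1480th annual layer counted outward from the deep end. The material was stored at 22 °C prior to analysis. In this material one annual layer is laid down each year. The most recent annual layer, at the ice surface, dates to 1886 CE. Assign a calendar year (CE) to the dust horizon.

The dust horizon sits at annual layer 1480 from the deep end, so 1748 − 1480 = 268 annual layers formed after it.
268 − 11 false = 257 true annual layers after the dust horizon.
Counting back 257 years from 1886 CE places the dust horizon in 1886 − 257 = 1629 CE.

1629 CE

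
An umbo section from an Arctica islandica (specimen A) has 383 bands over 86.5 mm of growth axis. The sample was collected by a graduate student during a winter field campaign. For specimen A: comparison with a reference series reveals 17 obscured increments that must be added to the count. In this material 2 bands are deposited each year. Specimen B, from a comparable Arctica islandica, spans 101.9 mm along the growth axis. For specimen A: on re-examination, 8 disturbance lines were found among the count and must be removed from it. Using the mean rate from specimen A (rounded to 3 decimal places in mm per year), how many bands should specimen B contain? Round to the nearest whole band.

462 bands

Specimen A: true band count = 383 − 8 + 17 = 392.
Specimen A: with 2 bands per year, 392 / 2 = 196 years.
A: 86.5 mm over 196 years gives 86.5 / 196 ≈ 0.441 mm per year.
Specimen B: 101.9 mm / 0.441 mm per year = 231.07 years; at 2 bands per year that is 231.07 × 2 ≈ 462 bands.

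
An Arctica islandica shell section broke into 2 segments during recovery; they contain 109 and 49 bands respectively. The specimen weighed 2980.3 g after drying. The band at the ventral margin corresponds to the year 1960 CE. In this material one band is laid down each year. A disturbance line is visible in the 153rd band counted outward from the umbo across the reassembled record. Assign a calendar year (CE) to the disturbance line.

Total bands = 109 + 49 = 158.
158 − 153 = 5 bands lie beyond the disturbance line toward the ventral margin.
The band at the ventral margin is 1960 CE, so the disturbance line dates to 1960 − 5 = 1955 CE.

1955 CE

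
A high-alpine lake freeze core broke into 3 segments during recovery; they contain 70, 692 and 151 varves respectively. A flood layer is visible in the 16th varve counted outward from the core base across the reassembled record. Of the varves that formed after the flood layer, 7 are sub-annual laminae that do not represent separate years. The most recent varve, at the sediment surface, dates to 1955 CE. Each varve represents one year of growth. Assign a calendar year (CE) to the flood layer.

Total varves = 70 + 692 + 151 = 913.
Between varve 16 and the sediment surface there are 913 − 16 = 897 varves.
Excluding 7 false varves: 897 − 7 = 890.
The varve at the sediment surface is 1955 CE, so the flood layer dates to 1955 − 890 = 1065 CE.

1065 CE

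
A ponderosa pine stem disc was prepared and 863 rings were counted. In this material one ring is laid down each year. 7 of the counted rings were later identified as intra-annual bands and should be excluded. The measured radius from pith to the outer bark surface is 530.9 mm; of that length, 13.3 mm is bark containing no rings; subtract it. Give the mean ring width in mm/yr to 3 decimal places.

After corrections the count is 863 − 7 = 856 rings.
Net length = 530.9 − 13.3 = 517.6 mm.
Extension rate ≈ 517.6 / 856 = 0.605 mm/yr.

0.605 mm/yr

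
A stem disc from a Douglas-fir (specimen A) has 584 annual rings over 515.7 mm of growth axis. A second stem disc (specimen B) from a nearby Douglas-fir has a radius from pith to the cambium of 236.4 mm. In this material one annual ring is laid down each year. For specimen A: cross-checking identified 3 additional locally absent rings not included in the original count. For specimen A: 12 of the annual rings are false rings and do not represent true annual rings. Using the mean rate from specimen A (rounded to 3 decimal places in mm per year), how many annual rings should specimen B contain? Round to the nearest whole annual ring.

264 annual rings

Specimen A: adjusted count: 584 − 12 + 3 = 575 annual rings.
A: Mean rate = 515.7 mm / 575 years ≈ 0.897 mm/year.
Specimen B: 236.4 mm / 0.897 mm per year = 263.55 years ≈ 264 annual rings.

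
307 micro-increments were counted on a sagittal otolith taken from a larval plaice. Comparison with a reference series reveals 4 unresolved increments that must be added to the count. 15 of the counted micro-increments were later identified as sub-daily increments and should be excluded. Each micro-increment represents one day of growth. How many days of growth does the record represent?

296 days

True micro-increment count = 307 − 15 + 4 = 296.
One micro-increment per day makes the duration 296 days.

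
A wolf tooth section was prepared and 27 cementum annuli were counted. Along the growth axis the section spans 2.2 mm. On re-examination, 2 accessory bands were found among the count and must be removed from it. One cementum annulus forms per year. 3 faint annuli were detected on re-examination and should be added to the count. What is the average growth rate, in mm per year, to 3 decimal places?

0.079 mm per year

Correcting the raw count gives 27 − 2 + 3 = 28 true cementum annuli.
Mean rate = 2.2 mm / 28 years ≈ 0.079 mm per year.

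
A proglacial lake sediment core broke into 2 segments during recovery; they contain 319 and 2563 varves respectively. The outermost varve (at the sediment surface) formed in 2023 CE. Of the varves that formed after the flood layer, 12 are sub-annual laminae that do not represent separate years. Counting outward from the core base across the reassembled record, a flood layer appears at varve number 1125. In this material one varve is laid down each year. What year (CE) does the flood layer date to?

Total varves = 319 + 2563 = 2882.
Between varve 1125 and the sediment surface there are 2882 − 1125 = 1757 varves.
Removing the 12 false varves leaves 1757 − 12 = 1745 true varves beyond the flood layer.
The varve at the sediment surface is 2023 CE, so the flood layer dates to 2023 − 1745 = 278 CE.

278 CE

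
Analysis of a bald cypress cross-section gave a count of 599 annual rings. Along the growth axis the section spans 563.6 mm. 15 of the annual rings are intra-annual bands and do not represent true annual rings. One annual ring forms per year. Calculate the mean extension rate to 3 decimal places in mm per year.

After corrections the count is 599 − 15 = 584 annual rings.
Extension rate ≈ 563.6 / 584 = 0.965 mm per year.

0.965 mm per year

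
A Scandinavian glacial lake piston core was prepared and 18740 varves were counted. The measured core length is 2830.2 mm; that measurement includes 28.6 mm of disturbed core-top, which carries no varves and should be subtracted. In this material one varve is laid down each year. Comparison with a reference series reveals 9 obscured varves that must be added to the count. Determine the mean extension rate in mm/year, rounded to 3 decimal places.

0.149 mm/year

Correcting the raw count gives 18740 + 9 = 18749 true varves.
The growth record spans 2830.2 − 28.6 = 2801.6 mm.
Mean rate = 2801.6 mm / 18749 years ≈ 0.149 mm/year.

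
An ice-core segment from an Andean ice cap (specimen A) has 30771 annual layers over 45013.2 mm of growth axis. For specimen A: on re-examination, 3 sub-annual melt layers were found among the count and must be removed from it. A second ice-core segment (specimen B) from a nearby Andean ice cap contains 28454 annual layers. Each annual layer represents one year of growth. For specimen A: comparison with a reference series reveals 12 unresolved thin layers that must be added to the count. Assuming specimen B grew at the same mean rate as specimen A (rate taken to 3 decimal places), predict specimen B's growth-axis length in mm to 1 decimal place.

Specimen A: true annual layer count = 30771 − 3 + 12 = 30780.
A: 45013.2 mm over 30780 years gives 45013.2 / 30780 ≈ 1.462 mm/year.
For B, 1.462 mm/year × 28454 years = 41599.7 mm.

41599.7 mm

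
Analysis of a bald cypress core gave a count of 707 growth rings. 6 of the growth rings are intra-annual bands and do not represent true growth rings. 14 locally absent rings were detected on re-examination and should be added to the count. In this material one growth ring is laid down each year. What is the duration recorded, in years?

Correcting the raw count gives 707 − 6 + 14 = 715 true growth rings.
At one growth ring per year, that is 715 years.

715 years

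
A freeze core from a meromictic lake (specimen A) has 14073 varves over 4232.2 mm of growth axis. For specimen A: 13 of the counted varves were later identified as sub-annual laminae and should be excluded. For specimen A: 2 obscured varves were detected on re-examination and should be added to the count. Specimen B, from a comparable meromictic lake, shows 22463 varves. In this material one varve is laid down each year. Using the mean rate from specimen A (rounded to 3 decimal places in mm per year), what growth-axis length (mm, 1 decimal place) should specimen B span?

Specimen A: after corrections the count is 14073 − 13 + 2 = 14062 varves.
A: Mean rate = 4232.2 mm / 14062 years ≈ 0.301 mm per year.
For B, 0.301 mm/year × 22463 years = 6761.4 mm.

6761.4 mm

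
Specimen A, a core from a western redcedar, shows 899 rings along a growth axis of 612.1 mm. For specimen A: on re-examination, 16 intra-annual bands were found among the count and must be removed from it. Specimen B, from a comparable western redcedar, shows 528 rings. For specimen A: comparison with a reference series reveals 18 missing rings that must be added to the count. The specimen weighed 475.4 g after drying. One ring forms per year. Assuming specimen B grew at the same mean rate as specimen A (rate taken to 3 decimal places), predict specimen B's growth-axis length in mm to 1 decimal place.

Specimen A: true ring count = 899 − 16 + 18 = 901.
A: 612.1 mm over 901 years gives 612.1 / 901 ≈ 0.679 mm/yr.
For B, 0.679 mm/year × 528 years = 358.5 mm.

358.5 mm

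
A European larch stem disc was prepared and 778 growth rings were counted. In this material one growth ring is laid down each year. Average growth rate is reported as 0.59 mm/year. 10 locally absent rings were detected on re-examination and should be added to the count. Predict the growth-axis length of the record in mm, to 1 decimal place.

464.9 mm

Adjusted count: 778 + 10 = 788 growth rings.
788 years at 0.59 mm/year gives 0.59 × 788 = 464.9 mm.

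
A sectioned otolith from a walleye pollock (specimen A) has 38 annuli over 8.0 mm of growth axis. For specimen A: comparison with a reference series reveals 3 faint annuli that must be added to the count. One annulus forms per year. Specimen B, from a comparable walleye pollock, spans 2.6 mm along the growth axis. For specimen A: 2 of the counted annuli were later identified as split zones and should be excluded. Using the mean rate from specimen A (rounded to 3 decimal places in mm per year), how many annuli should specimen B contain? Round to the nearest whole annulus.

13 annuli

Specimen A: adjusted count: 38 − 2 + 3 = 39 annuli.
A: 8.0 mm over 39 years gives 8.0 / 39 ≈ 0.205 mm/year.
For B, 2.6 / 0.205 = 12.68 years ≈ 13 annuli.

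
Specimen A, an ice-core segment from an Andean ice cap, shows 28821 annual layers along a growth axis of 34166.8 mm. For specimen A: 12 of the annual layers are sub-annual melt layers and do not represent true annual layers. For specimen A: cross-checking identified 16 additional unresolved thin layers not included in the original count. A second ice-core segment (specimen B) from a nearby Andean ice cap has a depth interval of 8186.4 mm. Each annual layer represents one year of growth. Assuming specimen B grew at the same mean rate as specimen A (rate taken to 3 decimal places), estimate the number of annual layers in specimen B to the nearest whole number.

6908 annual layers

Specimen A: true annual layer count = 28821 − 12 + 16 = 28825.
A: Mean rate = 34166.8 mm / 28825 years ≈ 1.185 mm/year.
For B, 8186.4 / 1.185 = 6908.35 years ≈ 6908 annual layers.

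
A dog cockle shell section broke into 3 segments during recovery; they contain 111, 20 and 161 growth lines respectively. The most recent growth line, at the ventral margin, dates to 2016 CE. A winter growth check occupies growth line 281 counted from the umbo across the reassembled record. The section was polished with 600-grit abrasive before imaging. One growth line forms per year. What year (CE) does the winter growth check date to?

Total growth lines = 111 + 20 + 161 = 292.
Between growth line 281 and the ventral margin there are 292 − 281 = 11 growth lines.
Counting back 11 years from 2016 CE places the winter growth check in 2016 − 11 = 2005 CE.

2005 CE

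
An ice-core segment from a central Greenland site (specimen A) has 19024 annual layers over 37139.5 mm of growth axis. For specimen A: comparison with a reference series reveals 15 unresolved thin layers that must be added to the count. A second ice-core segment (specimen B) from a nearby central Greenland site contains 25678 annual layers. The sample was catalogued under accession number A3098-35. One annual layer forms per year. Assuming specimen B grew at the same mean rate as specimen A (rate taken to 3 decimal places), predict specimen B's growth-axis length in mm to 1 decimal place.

50097.8 mm

Specimen A: after corrections the count is 19024 + 15 = 19039 annual layers.
A: Mean rate = 37139.5 mm / 19039 years ≈ 1.951 mm/year.
B's length ≈ 1.951 × 25678 = 50097.8 mm.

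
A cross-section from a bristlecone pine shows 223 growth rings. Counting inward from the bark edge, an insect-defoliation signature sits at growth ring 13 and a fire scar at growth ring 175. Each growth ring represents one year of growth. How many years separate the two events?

Separation: 175 − 13 = 162 growth rings.
At one growth ring per year, 162 years elapsed between them.

162 years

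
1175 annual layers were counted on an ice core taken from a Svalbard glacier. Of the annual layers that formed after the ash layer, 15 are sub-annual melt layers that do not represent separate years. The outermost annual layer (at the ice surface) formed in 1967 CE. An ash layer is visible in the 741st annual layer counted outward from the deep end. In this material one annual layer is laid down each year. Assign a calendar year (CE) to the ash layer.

1548 CE

1175 − 741 = 434 annual layers lie beyond the ash layer toward the ice surface.
434 − 15 false = 419 true annual layers after the ash layer.
The annual layer at the ice surface is 1967 CE, so the ash layer dates to 1967 − 419 = 1548 CE.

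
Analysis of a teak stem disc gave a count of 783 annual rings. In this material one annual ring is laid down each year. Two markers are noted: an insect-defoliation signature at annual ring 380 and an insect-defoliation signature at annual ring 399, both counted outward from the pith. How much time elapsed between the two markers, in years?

19 years

The two markers are separated by 399 − 380 = 19 annual rings.
At one annual ring per year, 19 years elapsed between them.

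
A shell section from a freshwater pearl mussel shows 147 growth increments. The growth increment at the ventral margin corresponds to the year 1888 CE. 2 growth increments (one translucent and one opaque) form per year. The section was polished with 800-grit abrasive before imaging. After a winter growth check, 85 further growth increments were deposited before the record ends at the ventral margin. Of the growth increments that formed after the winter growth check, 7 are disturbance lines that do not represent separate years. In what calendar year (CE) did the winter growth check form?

1849 CE

There are 85 growth increments younger than the winter growth check.
85 − 7 false = 78 true growth increments after the winter growth check.
78 growth increments at 2 per year is 78 / 2 = 39 years.
The growth increment at the ventral margin is 1888 CE, so the winter growth check dates to 1888 − 39 = 1849 CE.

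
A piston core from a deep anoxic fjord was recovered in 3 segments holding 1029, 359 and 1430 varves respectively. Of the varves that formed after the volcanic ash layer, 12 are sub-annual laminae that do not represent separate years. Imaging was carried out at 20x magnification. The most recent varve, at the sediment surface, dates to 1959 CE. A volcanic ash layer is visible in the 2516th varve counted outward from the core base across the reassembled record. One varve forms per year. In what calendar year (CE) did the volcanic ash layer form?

1669 CE

Total varves = 1029 + 359 + 1430 = 2818.
The volcanic ash layer sits at varve 2516 from the core base, so 2818 − 2516 = 302 varves formed after it.
Excluding 12 false varves: 302 − 12 = 290.
1959 − 290 = 1669 CE.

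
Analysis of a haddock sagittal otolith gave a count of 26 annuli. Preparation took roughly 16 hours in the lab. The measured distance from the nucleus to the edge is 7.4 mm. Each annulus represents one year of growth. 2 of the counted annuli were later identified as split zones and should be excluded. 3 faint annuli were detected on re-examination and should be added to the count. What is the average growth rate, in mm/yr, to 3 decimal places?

0.274 mm/yr

Adjusted count: 26 − 2 + 3 = 27 annuli.
Mean rate = 7.4 mm / 27 years ≈ 0.274 mm/yr.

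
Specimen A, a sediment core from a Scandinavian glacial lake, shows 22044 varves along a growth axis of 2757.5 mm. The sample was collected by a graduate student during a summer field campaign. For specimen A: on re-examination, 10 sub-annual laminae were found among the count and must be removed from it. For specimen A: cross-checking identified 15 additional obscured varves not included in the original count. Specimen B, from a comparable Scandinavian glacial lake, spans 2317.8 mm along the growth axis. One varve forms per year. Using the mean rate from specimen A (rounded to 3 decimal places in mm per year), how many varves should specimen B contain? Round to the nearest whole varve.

18542 varves

Specimen A: true varve count = 22044 − 10 + 15 = 22049.
A: Mean rate = 2757.5 mm / 22049 years ≈ 0.125 mm per year.
For B, 2317.8 / 0.125 = 18542.40 years ≈ 18542 varves.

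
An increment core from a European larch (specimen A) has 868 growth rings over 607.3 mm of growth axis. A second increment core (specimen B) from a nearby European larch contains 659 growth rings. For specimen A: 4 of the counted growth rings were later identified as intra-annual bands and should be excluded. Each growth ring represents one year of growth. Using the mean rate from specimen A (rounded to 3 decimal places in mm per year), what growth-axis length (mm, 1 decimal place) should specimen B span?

463.3 mm

Specimen A: true growth ring count = 868 − 4 = 864.
A: 607.3 mm over 864 years gives 607.3 / 864 ≈ 0.703 mm per year.
For B, 0.703 mm/year × 659 years = 463.3 mm.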